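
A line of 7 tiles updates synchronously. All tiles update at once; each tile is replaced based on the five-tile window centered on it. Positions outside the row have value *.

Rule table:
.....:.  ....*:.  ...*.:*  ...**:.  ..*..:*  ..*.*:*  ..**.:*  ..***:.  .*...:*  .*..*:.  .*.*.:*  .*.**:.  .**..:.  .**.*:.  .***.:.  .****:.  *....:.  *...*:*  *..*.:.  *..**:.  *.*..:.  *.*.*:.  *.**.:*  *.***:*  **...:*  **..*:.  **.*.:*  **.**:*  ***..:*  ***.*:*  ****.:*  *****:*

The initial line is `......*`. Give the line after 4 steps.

****...

step 1: *......
step 2: **.....
step 3: ***....
step 4: ****...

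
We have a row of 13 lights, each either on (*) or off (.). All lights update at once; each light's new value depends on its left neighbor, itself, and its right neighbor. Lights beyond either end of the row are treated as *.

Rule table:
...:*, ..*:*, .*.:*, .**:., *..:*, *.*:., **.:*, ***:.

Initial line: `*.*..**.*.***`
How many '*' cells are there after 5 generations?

*.***.*.*....
*...*.*.*****
*****.*......
....*.*******
*****........
count of *: 5

5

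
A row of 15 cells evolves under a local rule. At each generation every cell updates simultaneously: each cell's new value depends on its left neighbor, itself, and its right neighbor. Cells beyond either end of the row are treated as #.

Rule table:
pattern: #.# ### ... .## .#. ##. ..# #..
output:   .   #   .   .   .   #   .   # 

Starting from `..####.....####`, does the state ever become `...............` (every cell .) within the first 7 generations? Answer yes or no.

no

#..####.....###
##..####.....##
###..####.....#
####..####.....
#####..####....
######..####...
#######..####..
generation 7 is #######..####.., still not uniform .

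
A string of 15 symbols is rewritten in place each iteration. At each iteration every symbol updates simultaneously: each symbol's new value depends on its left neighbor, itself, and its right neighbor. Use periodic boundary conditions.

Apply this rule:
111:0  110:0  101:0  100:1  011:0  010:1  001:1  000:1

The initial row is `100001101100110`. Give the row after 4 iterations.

000001111100111

111110000011000
000001111100111
111110000011000  (repeats iteration 1; period 2)
iteration 4: 000001111100111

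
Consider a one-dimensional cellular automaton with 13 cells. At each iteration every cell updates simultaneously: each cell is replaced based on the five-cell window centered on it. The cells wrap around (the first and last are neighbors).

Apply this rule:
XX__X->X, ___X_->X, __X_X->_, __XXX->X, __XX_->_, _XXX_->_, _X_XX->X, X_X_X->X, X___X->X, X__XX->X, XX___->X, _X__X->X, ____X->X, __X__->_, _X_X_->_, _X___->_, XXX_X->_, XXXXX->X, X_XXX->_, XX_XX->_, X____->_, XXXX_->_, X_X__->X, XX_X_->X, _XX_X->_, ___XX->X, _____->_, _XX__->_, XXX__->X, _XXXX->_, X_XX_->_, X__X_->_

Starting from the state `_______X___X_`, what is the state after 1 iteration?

_____XX__XX__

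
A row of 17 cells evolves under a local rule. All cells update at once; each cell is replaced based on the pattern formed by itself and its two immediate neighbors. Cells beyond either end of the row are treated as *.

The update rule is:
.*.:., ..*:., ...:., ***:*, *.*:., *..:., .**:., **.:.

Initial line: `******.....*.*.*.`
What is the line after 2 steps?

*****............
****.............

****.............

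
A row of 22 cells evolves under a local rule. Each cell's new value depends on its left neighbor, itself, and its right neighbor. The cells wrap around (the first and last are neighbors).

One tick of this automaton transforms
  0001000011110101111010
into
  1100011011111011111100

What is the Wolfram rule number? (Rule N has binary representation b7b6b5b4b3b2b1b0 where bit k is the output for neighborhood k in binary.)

233

position 9: 111 → 1  (bit 7 = 1)
position 11: 110 → 1  (bit 6 = 1)
position 12: 101 → 1  (bit 5 = 1)
position 4: 100 → 0  (bit 4 = 0)
position 8: 011 → 1  (bit 3 = 1)
position 3: 010 → 0  (bit 2 = 0)
position 2: 001 → 0  (bit 1 = 0)
position 0: 000 → 1  (bit 0 = 1)
bits b7..b0 = 11101001 = 233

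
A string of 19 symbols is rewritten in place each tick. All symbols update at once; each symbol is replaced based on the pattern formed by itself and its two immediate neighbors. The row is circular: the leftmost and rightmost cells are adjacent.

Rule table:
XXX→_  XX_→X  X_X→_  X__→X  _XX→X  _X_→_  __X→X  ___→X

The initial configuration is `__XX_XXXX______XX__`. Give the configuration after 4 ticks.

tick 1: XXXX_X__XXXXXXXXXXX
tick 2: ___X__XXX__________
tick 3: XXX_XXX_XXXXXXXXXXX
tick 4: __X_X_X_X__________

__X_X_X_X__________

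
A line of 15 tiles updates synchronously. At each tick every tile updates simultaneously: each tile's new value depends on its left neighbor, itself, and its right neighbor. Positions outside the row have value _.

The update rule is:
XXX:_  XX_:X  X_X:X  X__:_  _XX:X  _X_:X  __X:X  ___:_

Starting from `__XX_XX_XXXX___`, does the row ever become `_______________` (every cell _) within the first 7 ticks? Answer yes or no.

no

tick 1: _XXXXXXXX__X___
tick 2: XX______X_XX___
tick 3: XX_____XXXXX___
tick 4: XX____XX___X___
tick 5: XX___XXX__XX___
tick 6: XX__XX_X_XXX___
tick 7: XX_XXXXXXX_X___
tick 7 is XX_XXXXXXX_X___, still not uniform _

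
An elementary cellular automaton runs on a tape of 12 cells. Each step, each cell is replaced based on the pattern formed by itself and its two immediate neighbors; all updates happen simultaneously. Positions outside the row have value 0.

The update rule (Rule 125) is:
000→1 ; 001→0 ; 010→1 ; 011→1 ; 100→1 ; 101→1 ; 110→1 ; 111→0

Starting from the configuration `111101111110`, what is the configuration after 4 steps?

100001101001

100111000011
110101111011
111111001111
100001101001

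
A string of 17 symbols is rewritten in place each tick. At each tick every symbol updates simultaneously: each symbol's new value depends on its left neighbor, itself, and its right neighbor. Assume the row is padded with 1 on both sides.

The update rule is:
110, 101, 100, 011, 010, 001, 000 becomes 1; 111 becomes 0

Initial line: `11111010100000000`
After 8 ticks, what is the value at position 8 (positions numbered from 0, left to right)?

00001111111111111
11111000000000000
00001111111111111  (repeats tick 1; period 2)
tick 8: 11111000000000000
position 8 holds 0

0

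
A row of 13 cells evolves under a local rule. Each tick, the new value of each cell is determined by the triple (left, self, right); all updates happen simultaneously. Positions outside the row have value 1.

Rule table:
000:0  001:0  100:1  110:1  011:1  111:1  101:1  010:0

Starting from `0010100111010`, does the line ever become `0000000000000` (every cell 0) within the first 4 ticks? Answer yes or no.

no

1001010111101
1100101111111
1110011111111
1111011111111
tick 4 is 1111011111111, still not uniform 0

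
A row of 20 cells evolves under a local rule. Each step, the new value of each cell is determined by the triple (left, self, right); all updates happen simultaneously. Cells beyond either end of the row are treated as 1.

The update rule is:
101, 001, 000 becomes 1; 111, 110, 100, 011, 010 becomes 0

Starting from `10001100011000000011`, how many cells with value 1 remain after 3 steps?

11

00110001100011111100
01000110001100000001
10011000110001111110
count of 1: 11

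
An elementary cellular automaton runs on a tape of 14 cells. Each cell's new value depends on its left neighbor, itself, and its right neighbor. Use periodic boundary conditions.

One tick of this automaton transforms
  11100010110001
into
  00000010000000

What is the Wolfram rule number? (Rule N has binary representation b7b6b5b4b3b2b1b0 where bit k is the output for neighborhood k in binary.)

4

position 0: 111 → 0  (bit 7 = 0)
position 2: 110 → 0  (bit 6 = 0)
position 7: 101 → 0  (bit 5 = 0)
position 3: 100 → 0  (bit 4 = 0)
position 8: 011 → 0  (bit 3 = 0)
position 6: 010 → 1  (bit 2 = 1)
position 5: 001 → 0  (bit 1 = 0)
position 4: 000 → 0  (bit 0 = 0)
bits b7..b0 = 00000100 = 4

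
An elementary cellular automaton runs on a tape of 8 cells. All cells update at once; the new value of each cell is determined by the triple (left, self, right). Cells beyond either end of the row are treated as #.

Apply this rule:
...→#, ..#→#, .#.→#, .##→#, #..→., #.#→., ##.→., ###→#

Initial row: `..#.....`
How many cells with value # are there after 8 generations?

generation 1: .##.####
generation 2: .#..####
generation 3: .#.#####
generation 4: .#.#####  (fixed point — unchanged through generation 8)
count of #: 6

6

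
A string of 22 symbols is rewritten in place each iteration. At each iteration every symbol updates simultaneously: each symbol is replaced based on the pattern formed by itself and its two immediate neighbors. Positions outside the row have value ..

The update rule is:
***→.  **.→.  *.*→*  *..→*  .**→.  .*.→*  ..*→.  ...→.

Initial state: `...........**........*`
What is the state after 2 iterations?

.............*.......*
.............**......*

.............**......*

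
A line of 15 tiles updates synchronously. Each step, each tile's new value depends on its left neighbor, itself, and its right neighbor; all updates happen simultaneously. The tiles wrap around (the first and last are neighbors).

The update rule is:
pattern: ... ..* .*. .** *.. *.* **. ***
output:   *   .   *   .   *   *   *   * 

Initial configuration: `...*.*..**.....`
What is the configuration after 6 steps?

*******.****..*

step 1: **.****..******
step 2: ***.****..*****
step 3: ****.****..****
step 4: *****.****..***
step 5: ******.****..**
step 6: *******.****..*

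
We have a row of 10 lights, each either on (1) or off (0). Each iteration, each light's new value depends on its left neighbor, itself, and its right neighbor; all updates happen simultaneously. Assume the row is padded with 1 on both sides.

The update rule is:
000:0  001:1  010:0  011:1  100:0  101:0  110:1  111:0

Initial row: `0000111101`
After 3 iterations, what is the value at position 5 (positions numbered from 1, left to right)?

iteration 1: 0001100101
iteration 2: 0011101001
iteration 3: 0110100011
position 5 holds 1

1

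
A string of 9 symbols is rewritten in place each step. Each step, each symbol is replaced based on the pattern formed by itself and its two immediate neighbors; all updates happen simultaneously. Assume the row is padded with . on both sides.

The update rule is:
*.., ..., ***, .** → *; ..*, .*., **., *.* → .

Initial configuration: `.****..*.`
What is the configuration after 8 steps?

*.***..*.

.***.*..*
.**...*..
.*.**..**
...*.*.*.
**......*
*.*****..
..****.**
*.***..*.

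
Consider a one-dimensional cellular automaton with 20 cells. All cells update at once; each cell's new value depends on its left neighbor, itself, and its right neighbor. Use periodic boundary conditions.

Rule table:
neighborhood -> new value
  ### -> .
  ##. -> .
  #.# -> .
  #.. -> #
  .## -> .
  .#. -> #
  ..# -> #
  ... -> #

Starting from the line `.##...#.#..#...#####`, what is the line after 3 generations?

generation 1: ...####.#######.....
generation 2: ###............#####
generation 3: ...############.....

...############.....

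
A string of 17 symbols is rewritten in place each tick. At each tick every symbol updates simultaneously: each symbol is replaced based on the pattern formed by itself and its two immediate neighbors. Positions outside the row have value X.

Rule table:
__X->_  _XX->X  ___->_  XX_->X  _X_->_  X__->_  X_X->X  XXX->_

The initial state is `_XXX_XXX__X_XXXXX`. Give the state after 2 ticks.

XX_XXX_X___XX____
_XXX_XX____XX____

_XXX_XX____XX____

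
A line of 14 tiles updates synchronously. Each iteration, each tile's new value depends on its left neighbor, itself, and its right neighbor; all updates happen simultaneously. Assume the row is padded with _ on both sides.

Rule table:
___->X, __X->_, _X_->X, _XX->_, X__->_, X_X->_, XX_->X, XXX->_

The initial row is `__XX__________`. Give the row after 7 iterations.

X__X_XXX_X_X_X

X__X_XXXXXXXXX
X__X_________X
X__X_XXXXXXX_X
X__X_______X_X
X__X_XXXXX_X_X
X__X_____X_X_X
X__X_XXX_X_X_X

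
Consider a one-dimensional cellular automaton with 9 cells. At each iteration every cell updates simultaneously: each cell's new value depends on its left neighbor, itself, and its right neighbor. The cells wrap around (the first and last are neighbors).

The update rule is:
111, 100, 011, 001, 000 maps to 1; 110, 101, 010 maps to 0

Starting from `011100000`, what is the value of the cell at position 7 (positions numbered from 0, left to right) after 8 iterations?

iteration 1: 111011111
iteration 2: 110011111
iteration 3: 101111111
iteration 4: 001111111
iteration 5: 111111110
iteration 6: 111111100
iteration 7: 111111011
iteration 8: 111110011
position 7 holds 1

1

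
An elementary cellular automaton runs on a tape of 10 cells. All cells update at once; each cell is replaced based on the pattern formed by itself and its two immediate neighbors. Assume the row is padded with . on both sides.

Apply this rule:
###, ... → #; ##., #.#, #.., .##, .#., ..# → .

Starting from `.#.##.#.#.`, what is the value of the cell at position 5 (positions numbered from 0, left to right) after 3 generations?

#

..........
##########
.########.
position 5 holds #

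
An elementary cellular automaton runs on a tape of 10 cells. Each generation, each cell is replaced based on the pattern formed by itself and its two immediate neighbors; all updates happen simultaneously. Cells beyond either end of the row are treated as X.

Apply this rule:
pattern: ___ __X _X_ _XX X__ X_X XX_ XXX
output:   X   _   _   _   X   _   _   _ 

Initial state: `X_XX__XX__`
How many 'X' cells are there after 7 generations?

5

____X___X_
XXX__XX___
___X___XX_
XX__XX____
__X___XXX_
X__XX_____
_X___XXXX_
count of X: 5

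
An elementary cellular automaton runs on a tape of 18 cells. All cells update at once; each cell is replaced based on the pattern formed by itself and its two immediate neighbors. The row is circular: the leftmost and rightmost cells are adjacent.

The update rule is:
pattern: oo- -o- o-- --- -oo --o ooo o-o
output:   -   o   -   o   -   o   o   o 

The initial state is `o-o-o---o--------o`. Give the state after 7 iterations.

ooooooooooo--ooo--

-oooo-ooo-ooooooo-
o-oo-o-o-o-ooooo--
oo--ooooooo-ooo--o
o--o-ooooo-o-o--o-
o-ooo-ooo-oooo-ooo
-o-o-o-o-o-oo-o-oo
ooooooooooo--ooo--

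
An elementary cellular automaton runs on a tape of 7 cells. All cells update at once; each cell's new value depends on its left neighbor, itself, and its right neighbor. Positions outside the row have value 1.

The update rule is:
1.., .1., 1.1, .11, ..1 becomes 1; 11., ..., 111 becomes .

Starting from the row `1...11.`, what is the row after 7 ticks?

.1.11.1
1111.11
....11.
1..11.1
.111.11
11..11.
..111.1

..111.1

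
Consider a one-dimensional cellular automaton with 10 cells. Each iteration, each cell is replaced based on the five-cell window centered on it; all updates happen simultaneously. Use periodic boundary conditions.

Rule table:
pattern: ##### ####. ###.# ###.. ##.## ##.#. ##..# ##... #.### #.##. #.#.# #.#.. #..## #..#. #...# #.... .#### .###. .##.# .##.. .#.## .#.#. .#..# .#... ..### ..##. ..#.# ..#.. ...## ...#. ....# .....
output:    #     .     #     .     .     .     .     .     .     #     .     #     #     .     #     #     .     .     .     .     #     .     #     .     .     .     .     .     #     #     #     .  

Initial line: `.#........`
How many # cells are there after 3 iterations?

5

iteration 1: #..#.....#
iteration 2: .....#.##.
iteration 3: #..##.##..
count of #: 5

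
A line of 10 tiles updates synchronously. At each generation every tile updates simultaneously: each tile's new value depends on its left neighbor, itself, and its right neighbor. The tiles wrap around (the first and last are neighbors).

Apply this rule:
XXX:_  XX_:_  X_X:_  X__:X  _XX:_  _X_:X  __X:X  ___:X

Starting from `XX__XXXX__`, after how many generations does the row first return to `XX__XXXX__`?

2

__XX____XX
XX__XXXX__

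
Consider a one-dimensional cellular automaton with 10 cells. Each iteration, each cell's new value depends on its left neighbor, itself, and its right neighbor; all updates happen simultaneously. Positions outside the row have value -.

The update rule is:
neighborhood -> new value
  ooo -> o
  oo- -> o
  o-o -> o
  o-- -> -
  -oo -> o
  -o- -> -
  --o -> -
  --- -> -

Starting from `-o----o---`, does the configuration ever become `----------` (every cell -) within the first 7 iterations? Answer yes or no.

iteration 1: ----------
all cells are - at iteration 1

yes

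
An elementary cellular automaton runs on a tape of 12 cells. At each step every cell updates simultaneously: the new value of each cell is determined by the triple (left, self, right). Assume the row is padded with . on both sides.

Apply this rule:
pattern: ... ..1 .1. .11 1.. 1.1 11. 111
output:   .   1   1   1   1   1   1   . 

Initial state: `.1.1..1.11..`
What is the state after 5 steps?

1.11...11111

step 1: 11111111111.
step 2: 1.........11
step 3: 11.......111
step 4: 111.....11.1
step 5: 1.11...11111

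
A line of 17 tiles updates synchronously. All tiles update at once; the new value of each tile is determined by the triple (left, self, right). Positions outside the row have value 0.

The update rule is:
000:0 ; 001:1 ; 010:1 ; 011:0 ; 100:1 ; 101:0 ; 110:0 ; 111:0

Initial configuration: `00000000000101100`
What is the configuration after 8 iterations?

00010000000000000

00000000001100010
00000000010010111
00000000111110000
00000001000001000
00000011100011100
00000100010100010
00001110110110111
00010000000000000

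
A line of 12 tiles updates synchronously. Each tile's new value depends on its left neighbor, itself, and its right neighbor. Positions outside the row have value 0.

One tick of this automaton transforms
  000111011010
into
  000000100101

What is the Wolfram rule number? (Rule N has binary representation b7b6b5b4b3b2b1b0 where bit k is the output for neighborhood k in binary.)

48

position 4: 111 → 0  (bit 7 = 0)
position 5: 110 → 0  (bit 6 = 0)
position 6: 101 → 1  (bit 5 = 1)
position 11: 100 → 1  (bit 4 = 1)
position 3: 011 → 0  (bit 3 = 0)
position 10: 010 → 0  (bit 2 = 0)
position 2: 001 → 0  (bit 1 = 0)
position 0: 000 → 0  (bit 0 = 0)
bits b7..b0 = 00110000 = 48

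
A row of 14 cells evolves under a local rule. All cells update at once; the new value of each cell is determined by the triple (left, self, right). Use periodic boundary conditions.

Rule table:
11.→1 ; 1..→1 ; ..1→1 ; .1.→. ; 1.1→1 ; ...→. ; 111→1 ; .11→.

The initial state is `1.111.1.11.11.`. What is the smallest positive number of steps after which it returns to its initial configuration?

step 1: .1.111.1.11.11
step 2: 1.1.111.1.11.1
step 3: 11.1.111.1.11.
step 4: .11.1.111.1.11
step 5: 1.11.1.111.1.1
step 6: 11.11.1.111.1.
step 7: .11.11.1.111.1
step 8: 1.11.11.1.111.
step 9: .1.11.11.1.111
step 10: 1.1.11.11.1.11
step 11: 11.1.11.11.1.1
step 12: 111.1.11.11.1.
step 13: .111.1.11.11.1
step 14: 1.111.1.11.11.

14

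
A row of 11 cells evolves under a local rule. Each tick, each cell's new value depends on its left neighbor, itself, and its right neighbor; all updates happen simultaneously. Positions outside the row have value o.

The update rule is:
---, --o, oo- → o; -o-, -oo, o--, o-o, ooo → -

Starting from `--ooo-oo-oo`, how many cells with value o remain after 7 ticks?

-o--o--o---
---o--o--oo
-oo--o--o--
--o-o--o--o
-o----o--o-
---ooo--o--
-oo--o-o--o
count of o: 5

5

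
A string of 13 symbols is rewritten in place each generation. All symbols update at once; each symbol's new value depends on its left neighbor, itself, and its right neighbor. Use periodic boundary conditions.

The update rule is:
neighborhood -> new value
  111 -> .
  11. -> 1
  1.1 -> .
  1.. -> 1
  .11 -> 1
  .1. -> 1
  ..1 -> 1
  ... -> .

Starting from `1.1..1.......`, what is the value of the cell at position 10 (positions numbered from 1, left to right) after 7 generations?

generation 1: 1.11111.....1
generation 2: 1.1...11...11
generation 3: 1.11.1111.11.
generation 4: 1.11.1..1.11.
generation 5: 1.11.1111.11.  (repeats generation 3; period 2)
generation 7: 1.11.1111.11.
position 10 holds .

.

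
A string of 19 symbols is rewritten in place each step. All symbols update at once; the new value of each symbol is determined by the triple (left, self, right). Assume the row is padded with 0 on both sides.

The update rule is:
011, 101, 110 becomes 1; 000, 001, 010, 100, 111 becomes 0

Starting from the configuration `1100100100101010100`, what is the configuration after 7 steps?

1100000000000000000

1100000000010101000
1100000000001010000
1100000000000100000
1100000000000000000
1100000000000000000  (fixed point — unchanged through step 7)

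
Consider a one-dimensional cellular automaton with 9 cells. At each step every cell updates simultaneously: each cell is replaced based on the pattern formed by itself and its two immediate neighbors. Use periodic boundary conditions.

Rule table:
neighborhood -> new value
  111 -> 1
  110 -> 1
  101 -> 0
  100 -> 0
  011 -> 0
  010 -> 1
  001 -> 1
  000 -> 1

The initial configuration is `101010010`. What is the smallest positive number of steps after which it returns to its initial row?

2

101010110
101010010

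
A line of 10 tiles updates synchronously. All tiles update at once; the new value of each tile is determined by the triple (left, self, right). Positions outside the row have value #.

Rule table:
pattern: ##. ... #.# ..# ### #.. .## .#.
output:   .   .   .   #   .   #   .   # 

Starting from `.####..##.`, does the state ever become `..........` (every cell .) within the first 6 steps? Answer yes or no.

.....##...
#...#..#.#
.#.#####..
.#......##
.##....#..
...#..####
step 6 is ...#..####, still not uniform .

no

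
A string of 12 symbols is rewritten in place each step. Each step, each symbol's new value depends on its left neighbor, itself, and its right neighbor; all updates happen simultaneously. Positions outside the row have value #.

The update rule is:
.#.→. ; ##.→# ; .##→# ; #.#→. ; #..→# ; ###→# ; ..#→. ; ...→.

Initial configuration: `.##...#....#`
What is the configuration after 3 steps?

.#####...#.#

step 1: .###...#...#
step 2: .####...#..#
step 3: .#####...#.#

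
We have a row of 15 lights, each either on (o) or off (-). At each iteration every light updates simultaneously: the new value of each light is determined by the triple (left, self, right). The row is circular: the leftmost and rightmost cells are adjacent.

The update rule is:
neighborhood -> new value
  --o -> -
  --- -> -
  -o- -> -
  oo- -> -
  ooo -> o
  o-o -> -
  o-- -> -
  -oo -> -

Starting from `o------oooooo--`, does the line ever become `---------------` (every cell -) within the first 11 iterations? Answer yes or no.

iteration 1: --------oooo---
iteration 2: ---------oo----
iteration 3: ---------------
all cells are - at iteration 3

yes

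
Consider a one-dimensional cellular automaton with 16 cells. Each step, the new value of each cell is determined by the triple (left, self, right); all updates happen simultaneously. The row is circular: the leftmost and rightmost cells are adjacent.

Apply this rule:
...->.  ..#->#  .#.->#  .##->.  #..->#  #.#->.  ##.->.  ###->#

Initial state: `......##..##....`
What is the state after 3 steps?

...#.##.##.##.#.

step 1: .....#..##..#...
step 2: ....####..####..
step 3: ...#.##.##.##.#.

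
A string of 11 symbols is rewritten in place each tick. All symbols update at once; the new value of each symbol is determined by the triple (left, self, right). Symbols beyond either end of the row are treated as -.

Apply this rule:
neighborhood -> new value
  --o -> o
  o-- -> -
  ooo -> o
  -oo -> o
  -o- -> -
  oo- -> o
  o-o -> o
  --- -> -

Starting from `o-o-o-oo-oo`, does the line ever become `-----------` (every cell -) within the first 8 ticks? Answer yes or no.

no

tick 1: -o-o-oooooo
tick 2: o-o-ooooooo
tick 3: -o-oooooooo
tick 4: o-ooooooooo
tick 5: -oooooooooo
tick 6: ooooooooooo
tick 7: ooooooooooo  (fixed point — unchanged through tick 8)
tick 8 is ooooooooooo, still not uniform -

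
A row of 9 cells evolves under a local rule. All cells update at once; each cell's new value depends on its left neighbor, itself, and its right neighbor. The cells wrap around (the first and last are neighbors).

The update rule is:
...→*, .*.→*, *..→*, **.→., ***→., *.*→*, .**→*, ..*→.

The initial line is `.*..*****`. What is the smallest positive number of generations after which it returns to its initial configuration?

***.*....
*..*****.
**.*....*
..*****.*
*.*....**
.*****.*.
.*....***
*****.*..
*....***.
****.*..*
....***.*
***.*..**
...***.*.
**.*..***
..***.*..
*.*..****
.***.*...
.*..*****

18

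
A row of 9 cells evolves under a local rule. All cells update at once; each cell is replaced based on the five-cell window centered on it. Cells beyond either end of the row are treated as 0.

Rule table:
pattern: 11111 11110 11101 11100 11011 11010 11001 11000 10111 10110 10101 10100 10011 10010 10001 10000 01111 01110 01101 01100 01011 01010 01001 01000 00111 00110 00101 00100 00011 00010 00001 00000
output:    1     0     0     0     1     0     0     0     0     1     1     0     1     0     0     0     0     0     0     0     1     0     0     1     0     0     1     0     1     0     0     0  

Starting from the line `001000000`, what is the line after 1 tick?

000100000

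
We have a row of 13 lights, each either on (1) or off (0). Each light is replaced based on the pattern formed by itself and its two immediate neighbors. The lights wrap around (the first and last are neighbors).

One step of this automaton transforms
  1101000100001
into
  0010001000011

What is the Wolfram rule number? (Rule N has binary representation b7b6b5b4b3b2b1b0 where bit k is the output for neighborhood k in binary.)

42

position 0: 111 → 0  (bit 7 = 0)
position 1: 110 → 0  (bit 6 = 0)
position 2: 101 → 1  (bit 5 = 1)
position 4: 100 → 0  (bit 4 = 0)
position 12: 011 → 1  (bit 3 = 1)
position 3: 010 → 0  (bit 2 = 0)
position 6: 001 → 1  (bit 1 = 1)
position 5: 000 → 0  (bit 0 = 0)
bits b7..b0 = 00101010 = 42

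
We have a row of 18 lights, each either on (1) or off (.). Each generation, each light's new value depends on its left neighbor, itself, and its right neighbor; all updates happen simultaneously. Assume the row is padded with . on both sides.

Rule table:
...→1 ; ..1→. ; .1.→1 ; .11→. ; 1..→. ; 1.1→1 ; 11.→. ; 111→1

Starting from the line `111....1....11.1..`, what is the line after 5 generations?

generation 1: .1..11.1.11...11.1
generation 2: .1....111...1...11
generation 3: .1.11..1..1.1.1...
generation 4: .11....1..11111.11
generation 5: ....11.1...111.1..

....11.1...111.1..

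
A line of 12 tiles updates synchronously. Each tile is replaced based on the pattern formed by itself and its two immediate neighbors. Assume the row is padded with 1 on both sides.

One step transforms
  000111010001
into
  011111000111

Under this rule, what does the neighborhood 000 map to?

1

At position 1 the neighborhood is 000; the next row has 1 there.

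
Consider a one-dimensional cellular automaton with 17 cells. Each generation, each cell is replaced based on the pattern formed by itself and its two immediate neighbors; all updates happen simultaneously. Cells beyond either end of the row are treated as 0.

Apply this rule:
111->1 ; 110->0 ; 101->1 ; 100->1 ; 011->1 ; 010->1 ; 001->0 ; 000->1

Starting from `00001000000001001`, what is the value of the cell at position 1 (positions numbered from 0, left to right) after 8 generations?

generation 1: 11101111111101101
generation 2: 11011111111011011
generation 3: 10111111110110110
generation 4: 11111111101101101
generation 5: 11111111011011011
generation 6: 11111110110110110
generation 7: 11111101101101101
generation 8: 11111011011011011
position 1 holds 1

1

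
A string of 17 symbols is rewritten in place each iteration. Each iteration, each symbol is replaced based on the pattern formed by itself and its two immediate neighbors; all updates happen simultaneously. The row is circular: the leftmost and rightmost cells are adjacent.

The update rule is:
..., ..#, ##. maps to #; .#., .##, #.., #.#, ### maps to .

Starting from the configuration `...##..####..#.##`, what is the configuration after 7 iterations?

.##.#.#...#.#...#
..#.....##....##.
##..####.#.###.#.
.#.#...#.....#...
#....##..####..##
#.###.#.#...#.#..
....#.....##....#

....#.....##....#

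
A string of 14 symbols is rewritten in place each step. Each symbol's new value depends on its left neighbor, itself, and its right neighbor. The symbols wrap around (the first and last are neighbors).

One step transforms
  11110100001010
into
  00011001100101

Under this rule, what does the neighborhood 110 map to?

1

At position 3 the neighborhood is 110; the next row has 1 there.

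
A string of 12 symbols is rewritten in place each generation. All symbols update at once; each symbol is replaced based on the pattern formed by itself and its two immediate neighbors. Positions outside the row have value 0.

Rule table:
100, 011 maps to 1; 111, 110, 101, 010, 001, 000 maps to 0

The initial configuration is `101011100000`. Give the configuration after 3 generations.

000010010000
000001001000
000000100100

000000100100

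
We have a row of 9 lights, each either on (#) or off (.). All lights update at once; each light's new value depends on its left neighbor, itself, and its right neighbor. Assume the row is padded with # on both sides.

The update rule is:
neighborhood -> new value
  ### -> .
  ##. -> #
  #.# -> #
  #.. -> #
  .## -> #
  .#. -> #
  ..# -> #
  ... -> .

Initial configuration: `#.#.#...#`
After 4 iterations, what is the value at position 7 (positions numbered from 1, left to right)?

#

######.##
.....###.
#...##.##
##.#####.
position 7 holds #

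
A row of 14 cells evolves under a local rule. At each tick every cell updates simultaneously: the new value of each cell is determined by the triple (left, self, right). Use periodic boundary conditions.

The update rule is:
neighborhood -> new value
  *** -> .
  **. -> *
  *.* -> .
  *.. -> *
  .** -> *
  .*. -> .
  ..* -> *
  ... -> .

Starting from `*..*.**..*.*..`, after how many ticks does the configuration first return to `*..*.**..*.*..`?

14

.**..****...**
.*****..**.***
.*...*****.*.*
..*.**...*....
.*..***.*.*...
*.***.*....*..
..*.*..*..*.**
**...**.**..**
.**.***.*****.
***.*.*.*...**
..*......*.**.
.*.*....*..***
....*..*.***.*
*..*.**..*.*..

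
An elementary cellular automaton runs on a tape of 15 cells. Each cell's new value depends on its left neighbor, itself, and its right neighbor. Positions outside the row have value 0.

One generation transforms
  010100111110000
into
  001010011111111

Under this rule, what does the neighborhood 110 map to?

1

At position 10 the neighborhood is 110; the next row has 1 there.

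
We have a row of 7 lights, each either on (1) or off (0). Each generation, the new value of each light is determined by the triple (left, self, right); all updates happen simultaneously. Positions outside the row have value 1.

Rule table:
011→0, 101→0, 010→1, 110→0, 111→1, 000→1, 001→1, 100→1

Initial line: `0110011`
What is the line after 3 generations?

generation 1: 0001101
generation 2: 1110000
generation 3: 1101111

1101111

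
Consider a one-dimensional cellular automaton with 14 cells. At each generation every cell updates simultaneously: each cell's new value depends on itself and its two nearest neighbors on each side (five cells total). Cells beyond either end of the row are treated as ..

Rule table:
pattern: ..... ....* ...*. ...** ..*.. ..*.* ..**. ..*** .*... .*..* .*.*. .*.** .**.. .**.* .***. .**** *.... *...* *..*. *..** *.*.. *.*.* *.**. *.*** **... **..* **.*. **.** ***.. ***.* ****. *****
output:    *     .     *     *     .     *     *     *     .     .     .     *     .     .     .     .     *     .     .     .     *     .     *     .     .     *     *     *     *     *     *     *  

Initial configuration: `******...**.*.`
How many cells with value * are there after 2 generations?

generation 1: *.****..**.**.
generation 2: **..***.*.**..
count of *: 8

8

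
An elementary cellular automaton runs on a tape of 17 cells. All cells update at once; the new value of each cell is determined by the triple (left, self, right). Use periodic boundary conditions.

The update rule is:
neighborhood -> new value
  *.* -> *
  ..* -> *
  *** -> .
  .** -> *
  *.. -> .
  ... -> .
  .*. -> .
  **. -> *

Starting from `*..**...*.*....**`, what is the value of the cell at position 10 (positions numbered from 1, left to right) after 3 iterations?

*.***..*.*....**.
.**.*.*.*....****
****.*.*....**..*
position 10 holds .

.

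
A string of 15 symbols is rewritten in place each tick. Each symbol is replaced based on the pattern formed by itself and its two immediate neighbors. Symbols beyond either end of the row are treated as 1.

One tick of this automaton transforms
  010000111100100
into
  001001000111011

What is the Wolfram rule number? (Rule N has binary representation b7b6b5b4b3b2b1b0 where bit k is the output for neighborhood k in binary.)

position 7: 111 → 0  (bit 7 = 0)
position 9: 110 → 1  (bit 6 = 1)
position 0: 101 → 0  (bit 5 = 0)
position 2: 100 → 1  (bit 4 = 1)
position 6: 011 → 0  (bit 3 = 0)
position 1: 010 → 0  (bit 2 = 0)
position 5: 001 → 1  (bit 1 = 1)
position 3: 000 → 0  (bit 0 = 0)
bits b7..b0 = 01010010 = 82

82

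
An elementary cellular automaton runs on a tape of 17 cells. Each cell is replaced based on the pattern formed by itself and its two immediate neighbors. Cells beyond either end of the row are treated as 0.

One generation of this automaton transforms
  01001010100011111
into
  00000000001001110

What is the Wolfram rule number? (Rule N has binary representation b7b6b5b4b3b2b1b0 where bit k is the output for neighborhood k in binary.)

129

position 13: 111 → 1  (bit 7 = 1)
position 16: 110 → 0  (bit 6 = 0)
position 5: 101 → 0  (bit 5 = 0)
position 2: 100 → 0  (bit 4 = 0)
position 12: 011 → 0  (bit 3 = 0)
position 1: 010 → 0  (bit 2 = 0)
position 0: 001 → 0  (bit 1 = 0)
position 10: 000 → 1  (bit 0 = 1)
bits b7..b0 = 10000001 = 129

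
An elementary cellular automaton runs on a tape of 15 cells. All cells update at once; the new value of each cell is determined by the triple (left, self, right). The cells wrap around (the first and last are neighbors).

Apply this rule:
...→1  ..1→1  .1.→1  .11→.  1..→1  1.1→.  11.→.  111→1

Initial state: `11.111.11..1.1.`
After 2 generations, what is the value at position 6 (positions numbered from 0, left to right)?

....1....111.1.
111111111.1..11
position 6 holds 1

1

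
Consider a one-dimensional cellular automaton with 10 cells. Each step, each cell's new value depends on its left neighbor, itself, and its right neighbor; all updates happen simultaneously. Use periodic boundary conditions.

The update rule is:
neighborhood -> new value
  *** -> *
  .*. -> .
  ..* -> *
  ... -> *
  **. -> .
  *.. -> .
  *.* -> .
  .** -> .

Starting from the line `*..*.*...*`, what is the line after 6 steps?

..*....**.
**..***...
...*.*..**
.**....*..
*...***..*
..**.*..*.

..**.*..*.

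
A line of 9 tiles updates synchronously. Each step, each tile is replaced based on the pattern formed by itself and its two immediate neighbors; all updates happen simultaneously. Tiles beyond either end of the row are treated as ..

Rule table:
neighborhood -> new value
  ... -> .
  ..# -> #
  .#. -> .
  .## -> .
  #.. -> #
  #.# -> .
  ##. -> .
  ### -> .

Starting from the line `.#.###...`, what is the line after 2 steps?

#.....#..
.#...#.#.

.#...#.#.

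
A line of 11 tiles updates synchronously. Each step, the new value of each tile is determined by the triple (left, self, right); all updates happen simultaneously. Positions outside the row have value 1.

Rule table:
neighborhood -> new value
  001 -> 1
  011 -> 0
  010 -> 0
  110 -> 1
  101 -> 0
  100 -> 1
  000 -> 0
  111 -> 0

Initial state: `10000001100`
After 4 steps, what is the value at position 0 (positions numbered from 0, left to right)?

1

step 1: 11000010111
step 2: 01100100000
step 3: 00111010001
step 4: 11001001010
position 0 holds 1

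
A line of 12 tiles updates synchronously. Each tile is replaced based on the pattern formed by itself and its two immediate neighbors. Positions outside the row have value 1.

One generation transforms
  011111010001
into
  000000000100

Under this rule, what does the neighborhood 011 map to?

0

At position 1 the neighborhood is 011; the next row has 0 there.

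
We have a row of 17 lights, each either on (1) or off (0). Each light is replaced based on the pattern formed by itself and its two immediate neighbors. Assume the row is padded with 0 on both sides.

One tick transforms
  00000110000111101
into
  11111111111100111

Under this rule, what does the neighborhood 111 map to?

0

At position 12 the neighborhood is 111; the next row has 0 there.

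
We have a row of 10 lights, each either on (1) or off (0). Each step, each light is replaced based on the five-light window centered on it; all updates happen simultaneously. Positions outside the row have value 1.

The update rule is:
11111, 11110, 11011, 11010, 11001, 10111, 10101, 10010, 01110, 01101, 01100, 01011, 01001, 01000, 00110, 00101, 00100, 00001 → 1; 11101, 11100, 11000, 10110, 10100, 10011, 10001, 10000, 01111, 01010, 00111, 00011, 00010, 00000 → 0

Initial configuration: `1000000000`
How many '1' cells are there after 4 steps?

0000000010
0000001011
0000101110
0010111101
count of 1: 6

6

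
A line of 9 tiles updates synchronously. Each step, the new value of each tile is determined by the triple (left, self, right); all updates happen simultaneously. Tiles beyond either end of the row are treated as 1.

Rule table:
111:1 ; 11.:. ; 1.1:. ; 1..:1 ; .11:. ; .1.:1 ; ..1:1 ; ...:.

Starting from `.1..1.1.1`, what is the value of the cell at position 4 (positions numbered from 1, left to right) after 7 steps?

.

step 1: .1111.1..
step 2: ..11..111
step 3: 11..11.11
step 4: 1.11....1
step 5: ....1..1.
step 6: 1..11111.
step 7: .11.111..
position 4 holds .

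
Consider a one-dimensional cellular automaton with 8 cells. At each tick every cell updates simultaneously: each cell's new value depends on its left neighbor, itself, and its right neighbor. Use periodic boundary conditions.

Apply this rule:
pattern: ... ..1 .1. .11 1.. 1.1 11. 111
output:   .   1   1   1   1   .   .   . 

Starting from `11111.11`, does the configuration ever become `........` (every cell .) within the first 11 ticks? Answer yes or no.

......1.
.....111
1...11..
11.11.11
...1..1.
..111111
111.....
1..1...1
.1111.11
.1....1.
111..111
tick 11 is 111..111, still not uniform .

no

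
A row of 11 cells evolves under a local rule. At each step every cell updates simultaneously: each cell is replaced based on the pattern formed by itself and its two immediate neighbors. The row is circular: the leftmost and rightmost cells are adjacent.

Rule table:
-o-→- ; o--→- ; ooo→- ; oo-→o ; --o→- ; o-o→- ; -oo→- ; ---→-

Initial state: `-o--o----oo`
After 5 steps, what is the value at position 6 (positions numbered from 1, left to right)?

-

step 1: ----------o
step 2: -----------
step 3: -----------  (fixed point — unchanged through step 5)
position 6 holds -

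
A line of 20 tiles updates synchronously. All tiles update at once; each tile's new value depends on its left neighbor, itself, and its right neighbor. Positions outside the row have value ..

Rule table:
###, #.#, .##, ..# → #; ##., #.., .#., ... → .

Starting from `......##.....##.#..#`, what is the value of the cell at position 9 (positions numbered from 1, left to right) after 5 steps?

.....##.....##.#..#.
....##.....##.#..#..
...##.....##.#..#...
..##.....##.#..#....
.##.....##.#..#.....
position 9 holds #

#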